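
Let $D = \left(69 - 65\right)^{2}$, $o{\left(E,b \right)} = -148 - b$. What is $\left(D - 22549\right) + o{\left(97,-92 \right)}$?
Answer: $-22589$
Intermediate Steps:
$D = 16$ ($D = 4^{2} = 16$)
$\left(D - 22549\right) + o{\left(97,-92 \right)} = \left(16 - 22549\right) - 56 = -22533 + \left(-148 + 92\right) = -22533 - 56 = -22589$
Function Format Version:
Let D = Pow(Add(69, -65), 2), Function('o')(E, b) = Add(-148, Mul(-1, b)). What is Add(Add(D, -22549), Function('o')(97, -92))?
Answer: -22589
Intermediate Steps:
D = 16 (D = Pow(4, 2) = 16)
Add(Add(D, -22549), Function('o')(97, -92)) = Add(Add(16, -22549), Add(-148, Mul(-1, -92))) = Add(-22533, Add(-148, 92)) = Add(-22533, -56) = -22589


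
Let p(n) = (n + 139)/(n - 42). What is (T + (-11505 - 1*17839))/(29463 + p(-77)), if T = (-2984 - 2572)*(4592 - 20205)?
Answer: 10319261596/3506035 ≈ 2943.3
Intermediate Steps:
p(n) = (139 + n)/(-42 + n)
T = 86745828 (T = -5556*(-15613) = 86745828)
(T + (-11505 - 1*17839))/(29463 + p(-77)) = (86745828 + (-11505 - 1*17839))/(29463 + (139 - 77)/(-42 - 77)) = (86745828 + (-11505 - 17839))/(29463 + 62/(-119)) = (86745828 - 29344)/(29463 - 1/119*62) = 86716484/(29463 - 62/119) = 86716484/(3506035/119) = 86716484*(119/3506035) = 10319261596/3506035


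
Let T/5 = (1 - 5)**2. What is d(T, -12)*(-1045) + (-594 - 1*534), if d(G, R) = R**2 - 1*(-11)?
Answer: -163103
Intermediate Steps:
T = 80 (T = 5*(1 - 5)**2 = 5*(-4)**2 = 5*16 = 80)
d(G, R) = 11 + R**2 (d(G, R) = R**2 + 11 = 11 + R**2)
d(T, -12)*(-1045) + (-594 - 1*534) = (11 + (-12)**2)*(-1045) + (-594 - 1*534) = (11 + 144)*(-1045) + (-594 - 534) = 155*(-1045) - 1128 = -161975 - 1128 = -163103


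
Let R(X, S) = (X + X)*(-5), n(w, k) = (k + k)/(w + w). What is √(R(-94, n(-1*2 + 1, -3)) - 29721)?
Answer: I*√28781 ≈ 169.65*I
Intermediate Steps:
n(w, k) = k/w (n(w, k) = (2*k)/((2*w)) = (2*k)*(1/(2*w)) = k/w)
R(X, S) = -10*X (R(X, S) = (2*X)*(-5) = -10*X)
√(R(-94, n(-1*2 + 1, -3)) - 29721) = √(-10*(-94) - 29721) = √(940 - 29721) = √(-28781) = I*√28781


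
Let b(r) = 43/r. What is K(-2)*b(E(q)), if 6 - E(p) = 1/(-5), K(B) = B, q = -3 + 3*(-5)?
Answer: -430/31 ≈ -13.871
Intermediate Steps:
q = -18 (q = -3 - 15 = -18)
E(p) = 31/5 (E(p) = 6 - 1/(-5) = 6 - 1*(-1/5) = 6 + 1/5 = 31/5)
K(-2)*b(E(q)) = -86/31/5 = -86*5/31 = -2*215/31 = -430/31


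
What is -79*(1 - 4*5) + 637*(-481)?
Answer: -304896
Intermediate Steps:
-79*(1 - 4*5) + 637*(-481) = -79*(1 - 20) - 306397 = -79*(-19) - 306397 = 1501 - 306397 = -304896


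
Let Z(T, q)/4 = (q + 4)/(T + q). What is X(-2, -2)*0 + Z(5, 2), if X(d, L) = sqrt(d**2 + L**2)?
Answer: 24/7 ≈ 3.4286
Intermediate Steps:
Z(T, q) = 4*(4 + q)/(T + q) (Z(T, q) = 4*((q + 4)/(T + q)) = 4*((4 + q)/(T + q)) = 4*(4 + q)/(T + q))
X(d, L) = sqrt(L**2 + d**2)
X(-2, -2)*0 + Z(5, 2) = sqrt((-2)**2 + (-2)**2)*0 + 4*(4 + 2)/(5 + 2) = sqrt(4 + 4)*0 + 4*6/7 = sqrt(8)*0 + 4*(1/7)*6 = (2*sqrt(2))*0 + 24/7 = 0 + 24/7 = 24/7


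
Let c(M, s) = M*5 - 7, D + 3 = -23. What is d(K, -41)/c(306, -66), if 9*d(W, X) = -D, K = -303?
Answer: 26/13707 ≈ 0.0018968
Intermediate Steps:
D = -26 (D = -3 - 23 = -26)
d(W, X) = 26/9 (d(W, X) = (-1*(-26))/9 = (⅑)*26 = 26/9)
c(M, s) = -7 + 5*M (c(M, s) = 5*M - 7 = -7 + 5*M)
d(K, -41)/c(306, -66) = 26/(9*(-7 + 5*306)) = 26/(9*(-7 + 1530)) = (26/9)/1523 = (26/9)*(1/1523) = 26/13707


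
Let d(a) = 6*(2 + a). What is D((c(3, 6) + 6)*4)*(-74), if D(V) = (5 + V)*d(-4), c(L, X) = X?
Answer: 47064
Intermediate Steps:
d(a) = 12 + 6*a
D(V) = -60 - 12*V (D(V) = (5 + V)*(12 + 6*(-4)) = (5 + V)*(12 - 24) = (5 + V)*(-12) = -60 - 12*V)
D((c(3, 6) + 6)*4)*(-74) = (-60 - 12*(6 + 6)*4)*(-74) = (-60 - 144*4)*(-74) = (-60 - 12*48)*(-74) = (-60 - 576)*(-74) = -636*(-74) = 47064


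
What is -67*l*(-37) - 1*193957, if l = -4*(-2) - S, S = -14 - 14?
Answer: -104713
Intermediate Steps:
S = -28
l = 36 (l = -4*(-2) - 1*(-28) = 8 + 28 = 36)
-67*l*(-37) - 1*193957 = -67*36*(-37) - 1*193957 = -2412*(-37) - 193957 = 89244 - 193957 = -104713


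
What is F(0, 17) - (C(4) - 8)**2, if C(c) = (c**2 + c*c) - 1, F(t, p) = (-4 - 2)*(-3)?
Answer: -511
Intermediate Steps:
F(t, p) = 18 (F(t, p) = -6*(-3) = 18)
C(c) = -1 + 2*c**2 (C(c) = (c**2 + c**2) - 1 = 2*c**2 - 1 = -1 + 2*c**2)
F(0, 17) - (C(4) - 8)**2 = 18 - ((-1 + 2*4**2) - 8)**2 = 18 - ((-1 + 2*16) - 8)**2 = 18 - ((-1 + 32) - 8)**2 = 18 - (31 - 8)**2 = 18 - 1*23**2 = 18 - 1*529 = 18 - 529 = -511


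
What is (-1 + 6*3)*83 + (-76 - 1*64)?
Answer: 1271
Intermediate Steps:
(-1 + 6*3)*83 + (-76 - 1*64) = (-1 + 18)*83 + (-76 - 64) = 17*83 - 140 = 1411 - 140 = 1271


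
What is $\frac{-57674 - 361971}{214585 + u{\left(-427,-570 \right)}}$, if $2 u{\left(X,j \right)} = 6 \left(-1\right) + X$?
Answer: $- \frac{839290}{428737} \approx -1.9576$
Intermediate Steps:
$u{\left(X,j \right)} = -3 + \frac{X}{2}$ ($u{\left(X,j \right)} = \frac{6 \left(-1\right) + X}{2} = \frac{-6 + X}{2} = -3 + \frac{X}{2}$)
$\frac{-57674 - 361971}{214585 + u{\left(-427,-570 \right)}} = \frac{-57674 - 361971}{214585 + \left(-3 + \frac{1}{2} \left(-427\right)\right)} = - \frac{419645}{214585 - \frac{433}{2}} = - \frac{419645}{\frac{428737}{2}} = \left(-419645\right) \frac{2}{428737} = - \frac{839290}{428737}$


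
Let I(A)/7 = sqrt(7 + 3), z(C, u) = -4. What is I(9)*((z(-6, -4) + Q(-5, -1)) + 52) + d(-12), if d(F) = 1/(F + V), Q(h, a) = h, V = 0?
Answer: -1/12 + 301*sqrt(10) ≈ 951.76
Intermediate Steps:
I(A) = 7*sqrt(10) (I(A) = 7*sqrt(7 + 3) = 7*sqrt(10))
d(F) = 1/F (d(F) = 1/(F + 0) = 1/F)
I(9)*((z(-6, -4) + Q(-5, -1)) + 52) + d(-12) = (7*sqrt(10))*((-4 - 5) + 52) + 1/(-12) = (7*sqrt(10))*(-9 + 52) - 1/12 = (7*sqrt(10))*43 - 1/12 = 301*sqrt(10) - 1/12 = -1/12 + 301*sqrt(10)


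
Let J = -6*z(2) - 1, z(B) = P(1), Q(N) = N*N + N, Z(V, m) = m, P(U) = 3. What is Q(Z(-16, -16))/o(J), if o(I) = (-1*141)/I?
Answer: 1520/47 ≈ 32.340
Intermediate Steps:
Q(N) = N + N² (Q(N) = N² + N = N + N²)
z(B) = 3
J = -19 (J = -6*3 - 1 = -18 - 1 = -19)
o(I) = -141/I
Q(Z(-16, -16))/o(J) = (-16*(1 - 16))/((-141/(-19))) = (-16*(-15))/((-141*(-1/19))) = 240/(141/19) = 240*(19/141) = 1520/47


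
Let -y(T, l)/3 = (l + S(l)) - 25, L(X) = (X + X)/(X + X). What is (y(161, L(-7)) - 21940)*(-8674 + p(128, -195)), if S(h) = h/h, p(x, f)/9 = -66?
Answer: 202700428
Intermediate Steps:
p(x, f) = -594 (p(x, f) = 9*(-66) = -594)
S(h) = 1
L(X) = 1 (L(X) = (2*X)/((2*X)) = (2*X)*(1/(2*X)) = 1)
y(T, l) = 72 - 3*l (y(T, l) = -3*((l + 1) - 25) = -3*((1 + l) - 25) = -3*(-24 + l) = 72 - 3*l)
(y(161, L(-7)) - 21940)*(-8674 + p(128, -195)) = ((72 - 3*1) - 21940)*(-8674 - 594) = ((72 - 3) - 21940)*(-9268) = (69 - 21940)*(-9268) = -21871*(-9268) = 202700428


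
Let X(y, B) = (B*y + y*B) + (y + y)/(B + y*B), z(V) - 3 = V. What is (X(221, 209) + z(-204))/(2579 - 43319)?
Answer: -534603611/236281815 ≈ -2.2626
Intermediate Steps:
z(V) = 3 + V
X(y, B) = 2*B*y + 2*y/(B + B*y) (X(y, B) = (B*y + B*y) + (2*y)/(B + B*y) = 2*B*y + 2*y/(B + B*y))
(X(221, 209) + z(-204))/(2579 - 43319) = (2*221*(1 + 209**2 + 221*209**2)/(209*(1 + 221)) + (3 - 204))/(2579 - 43319) = (2*221*(1/209)*(1 + 43681 + 221*43681)/222 - 201)/(-40740) = (2*221*(1/209)*(1/222)*(1 + 43681 + 9653501) - 201)*(-1/40740) = (2*221*(1/209)*(1/222)*9697183 - 201)*(-1/40740) = (2143077443/23199 - 201)*(-1/40740) = (2138414444/23199)*(-1/40740) = -534603611/236281815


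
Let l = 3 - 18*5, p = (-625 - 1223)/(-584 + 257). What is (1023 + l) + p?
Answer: 102640/109 ≈ 941.65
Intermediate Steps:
p = 616/109 (p = -1848/(-327) = -1848*(-1/327) = 616/109 ≈ 5.6514)
l = -87 (l = 3 - 90 = -87)
(1023 + l) + p = (1023 - 87) + 616/109 = 936 + 616/109 = 102640/109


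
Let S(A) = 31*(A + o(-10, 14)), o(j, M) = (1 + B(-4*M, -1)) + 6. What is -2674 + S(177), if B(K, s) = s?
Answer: 2999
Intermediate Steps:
o(j, M) = 6 (o(j, M) = (1 - 1) + 6 = 0 + 6 = 6)
S(A) = 186 + 31*A (S(A) = 31*(A + 6) = 31*(6 + A) = 186 + 31*A)
-2674 + S(177) = -2674 + (186 + 31*177) = -2674 + (186 + 5487) = -2674 + 5673 = 2999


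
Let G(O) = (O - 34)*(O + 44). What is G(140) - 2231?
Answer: 17273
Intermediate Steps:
G(O) = (-34 + O)*(44 + O)
G(140) - 2231 = (-1496 + 140² + 10*140) - 2231 = (-1496 + 19600 + 1400) - 2231 = 19504 - 2231 = 17273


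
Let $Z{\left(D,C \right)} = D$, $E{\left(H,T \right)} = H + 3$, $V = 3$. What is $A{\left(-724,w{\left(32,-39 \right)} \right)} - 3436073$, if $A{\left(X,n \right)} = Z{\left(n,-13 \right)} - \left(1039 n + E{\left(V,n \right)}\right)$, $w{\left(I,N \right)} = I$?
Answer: $-3469295$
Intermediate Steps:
$E{\left(H,T \right)} = 3 + H$
$A{\left(X,n \right)} = -6 - 1038 n$ ($A{\left(X,n \right)} = n - \left(1039 n + \left(3 + 3\right)\right) = n - \left(1039 n + 6\right) = n - \left(6 + 1039 n\right) = -6 - 1038 n$)
$A{\left(-724,w{\left(32,-39 \right)} \right)} - 3436073 = \left(-6 - 33216\right) - 3436073 = -33222 - 3436073 = -3469295$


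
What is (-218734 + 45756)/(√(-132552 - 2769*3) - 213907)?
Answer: 18500602523/22878172754 + 778401*I*√1739/22878172754 ≈ 0.80866 + 0.0014188*I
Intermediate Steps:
(-218734 + 45756)/(√(-132552 - 2769*3) - 213907) = -172978/(√(-132552 - 8307) - 213907) = -172978/(√(-140859) - 213907) = -172978/(9*I*√1739 - 213907) = -172978/(-213907 + 9*I*√1739)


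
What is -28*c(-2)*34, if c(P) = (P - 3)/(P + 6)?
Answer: 1190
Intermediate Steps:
c(P) = (-3 + P)/(6 + P)
-28*c(-2)*34 = -28*(-3 - 2)/(6 - 2)*34 = -28*(-5)/4*34 = -7*(-5)*34 = -28*(-5/4)*34 = 35*34 = 1190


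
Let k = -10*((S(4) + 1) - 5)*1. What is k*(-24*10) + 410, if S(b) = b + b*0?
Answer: 410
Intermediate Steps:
S(b) = b (S(b) = b + 0 = b)
k = 0 (k = -10*((4 + 1) - 5)*1 = -10*(5 - 5)*1 = -10*0*1 = 0*1 = 0)
k*(-24*10) + 410 = 0*(-24*10) + 410 = 0*(-240) + 410 = 0 + 410 = 410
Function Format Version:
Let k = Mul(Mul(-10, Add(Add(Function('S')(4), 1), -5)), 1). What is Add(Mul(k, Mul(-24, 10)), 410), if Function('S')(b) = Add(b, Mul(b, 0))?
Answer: 410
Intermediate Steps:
Function('S')(b) = b (Function('S')(b) = Add(b, 0) = b)
k = 0 (k = Mul(Mul(-10, Add(Add(4, 1), -5)), 1) = Mul(Mul(-10, Add(5, -5)), 1) = Mul(Mul(-10, 0), 1) = Mul(0, 1) = 0)
Add(Mul(k, Mul(-24, 10)), 410) = Add(Mul(0, Mul(-24, 10)), 410) = Add(Mul(0, -240), 410) = Add(0, 410) = 410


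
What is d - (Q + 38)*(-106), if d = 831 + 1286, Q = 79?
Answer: 14519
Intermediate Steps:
d = 2117
d - (Q + 38)*(-106) = 2117 - (79 + 38)*(-106) = 2117 - 117*(-106) = 2117 - 1*(-12402) = 2117 + 12402 = 14519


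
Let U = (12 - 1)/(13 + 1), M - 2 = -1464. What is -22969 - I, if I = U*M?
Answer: -152742/7 ≈ -21820.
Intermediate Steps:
M = -1462 (M = 2 - 1464 = -1462)
U = 11/14 ≈ 0.78571
I = -8041/7 (I = (11/14)*(-1462) = -8041/7 ≈ -1148.7)
-22969 - I = -22969 - 1*(-8041/7) = -22969 + 8041/7 = -152742/7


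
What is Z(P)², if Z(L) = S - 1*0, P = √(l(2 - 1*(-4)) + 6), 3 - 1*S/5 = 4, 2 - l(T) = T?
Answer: 25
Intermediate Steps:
l(T) = 2 - T
S = -5 (S = 15 - 5*4 = 15 - 20 = -5)
P = √2 (P = √((2 - (2 - 1*(-4))) + 6) = √((2 - (2 + 4)) + 6) = √((2 - 1*6) + 6) = √((2 - 6) + 6) = √(-4 + 6) = √2 ≈ 1.4142)
Z(L) = -5 (Z(L) = -5 - 1*0 = -5 + 0 = -5)
Z(P)² = (-5)² = 25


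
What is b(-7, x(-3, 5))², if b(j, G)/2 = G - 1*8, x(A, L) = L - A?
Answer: 0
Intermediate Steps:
b(j, G) = -16 + 2*G (b(j, G) = 2*(G - 1*8) = 2*(G - 8) = 2*(-8 + G) = -16 + 2*G)
b(-7, x(-3, 5))² = (-16 + 2*(5 - 1*(-3)))² = (-16 + 2*(5 + 3))² = (-16 + 2*8)² = (-16 + 16)² = 0² = 0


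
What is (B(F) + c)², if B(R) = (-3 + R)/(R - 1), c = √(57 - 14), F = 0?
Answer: (3 + √43)² ≈ 91.345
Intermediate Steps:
c = √43 ≈ 6.5574
B(R) = (-3 + R)/(-1 + R)
(B(F) + c)² = ((-3 + 0)/(-1 + 0) + √43)² = (-3/(-1) + √43)² = (-1*(-3) + √43)² = (3 + √43)²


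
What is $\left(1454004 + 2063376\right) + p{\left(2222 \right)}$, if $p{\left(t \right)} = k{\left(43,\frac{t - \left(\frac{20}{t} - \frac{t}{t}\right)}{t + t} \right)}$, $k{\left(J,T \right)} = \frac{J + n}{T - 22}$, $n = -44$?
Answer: $\frac{373371668214184}{106150505} \approx 3.5174 \cdot 10^{6}$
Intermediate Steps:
$k{\left(J,T \right)} = \frac{-44 + J}{-22 + T}$ ($k{\left(J,T \right)} = \frac{J - 44}{T - 22} = \frac{-44 + J}{-22 + T}$)
$p{\left(t \right)} = - \frac{1}{-22 + \frac{1 + t - \frac{20}{t}}{2 t}}$ ($p{\left(t \right)} = \frac{-44 + 43}{-22 + \frac{t - \left(\frac{20}{t} - \frac{t}{t}\right)}{t + t}} = \frac{1}{-22 + \frac{t + \left(1 - \frac{20}{t}\right)}{2 t}} \left(-1\right) = \frac{1}{-22 + \left(1 + t - \frac{20}{t}\right) \frac{1}{2 t}} \left(-1\right) = \frac{1}{-22 + \frac{1 + t - \frac{20}{t}}{2 t}} \left(-1\right) = - \frac{1}{-22 + \frac{1 + t - \frac{20}{t}}{2 t}}$)
$\left(1454004 + 2063376\right) + p{\left(2222 \right)} = \left(1454004 + 2063376\right) + \frac{2 \cdot 2222^{2}}{20 - 2222 + 43 \cdot 2222^{2}} = 3517380 + 2 \cdot 4937284 \frac{1}{20 - 2222 + 43 \cdot 4937284} = 3517380 + 2 \cdot 4937284 \frac{1}{20 - 2222 + 212303212} = 3517380 + 2 \cdot 4937284 \cdot \frac{1}{212301010} = 3517380 + \frac{4937284}{106150505} = \frac{373371668214184}{106150505}$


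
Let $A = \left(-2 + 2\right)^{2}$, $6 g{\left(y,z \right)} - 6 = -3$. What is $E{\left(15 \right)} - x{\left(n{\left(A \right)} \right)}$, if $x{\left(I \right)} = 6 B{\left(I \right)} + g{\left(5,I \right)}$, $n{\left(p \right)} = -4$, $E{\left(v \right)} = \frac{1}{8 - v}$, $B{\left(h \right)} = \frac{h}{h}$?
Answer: $- \frac{93}{14} \approx -6.6429$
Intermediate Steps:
$g{\left(y,z \right)} = \frac{1}{2}$ ($g{\left(y,z \right)} = 1 + \frac{1}{6} \left(-3\right) = 1 - \frac{1}{2} = \frac{1}{2}$)
$B{\left(h \right)} = 1$
$A = 0$ ($A = 0^{2} = 0$)
$x{\left(I \right)} = \frac{13}{2}$ ($x{\left(I \right)} = 6 \cdot 1 + \frac{1}{2} = 6 + \frac{1}{2} = \frac{13}{2}$)
$E{\left(15 \right)} - x{\left(n{\left(A \right)} \right)} = - \frac{1}{-8 + 15} - \frac{13}{2} = - \frac{1}{7} - \frac{13}{2} = - \frac{93}{14}$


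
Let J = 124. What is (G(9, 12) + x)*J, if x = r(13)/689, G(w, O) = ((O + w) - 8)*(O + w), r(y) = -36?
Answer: 23319564/689 ≈ 33846.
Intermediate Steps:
G(w, O) = (O + w)*(-8 + O + w) (G(w, O) = (-8 + O + w)*(O + w) = (O + w)*(-8 + O + w))
x = -36/689 ≈ -0.052250
(G(9, 12) + x)*J = ((12² + 9² - 8*12 - 8*9 + 2*12*9) - 36/689)*124 = ((144 + 81 - 96 - 72 + 216) - 36/689)*124 = (273 - 36/689)*124 = (188061/689)*124 = 23319564/689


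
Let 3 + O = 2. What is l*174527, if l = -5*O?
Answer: 872635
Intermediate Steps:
O = -1 (O = -3 + 2 = -1)
l = 5 (l = -5*(-1) = 5)
l*174527 = 5*174527 = 872635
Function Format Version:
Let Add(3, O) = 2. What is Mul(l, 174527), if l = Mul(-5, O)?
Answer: 872635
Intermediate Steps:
O = -1 (O = Add(-3, 2) = -1)
l = 5 (l = Mul(-5, -1) = 5)
Mul(l, 174527) = Mul(5, 174527) = 872635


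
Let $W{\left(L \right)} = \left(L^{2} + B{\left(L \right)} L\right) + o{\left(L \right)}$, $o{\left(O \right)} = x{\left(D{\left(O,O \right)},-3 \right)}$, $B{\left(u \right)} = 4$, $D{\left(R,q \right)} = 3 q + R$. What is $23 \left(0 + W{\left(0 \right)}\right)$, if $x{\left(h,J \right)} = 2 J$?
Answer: $-138$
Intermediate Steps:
$D{\left(R,q \right)} = R + 3 q$
$o{\left(O \right)} = -6$ ($o{\left(O \right)} = 2 \left(-3\right) = -6$)
$W{\left(L \right)} = -6 + L^{2} + 4 L$ ($W{\left(L \right)} = \left(L^{2} + 4 L\right) - 6 = -6 + L^{2} + 4 L$)
$23 \left(0 + W{\left(0 \right)}\right) = 23 \left(0 + \left(-6 + 0^{2} + 4 \cdot 0\right)\right) = 23 \left(0 + \left(-6 + 0 + 0\right)\right) = 23 \left(0 - 6\right) = 23 \left(-6\right) = -138$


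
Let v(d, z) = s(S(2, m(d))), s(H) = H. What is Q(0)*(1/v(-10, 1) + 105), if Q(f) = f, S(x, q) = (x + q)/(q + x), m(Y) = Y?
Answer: 0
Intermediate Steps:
S(x, q) = 1 (S(x, q) = (q + x)/(q + x) = 1)
v(d, z) = 1
Q(0)*(1/v(-10, 1) + 105) = 0*(1/1 + 105) = 0*(1 + 105) = 0*106 = 0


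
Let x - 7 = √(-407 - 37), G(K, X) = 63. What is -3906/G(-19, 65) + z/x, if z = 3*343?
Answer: -23363/493 - 2058*I*√111/493 ≈ -47.389 - 43.98*I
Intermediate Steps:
x = 7 + 2*I*√111 (x = 7 + √(-407 - 37) = 7 + √(-444) = 7 + 2*I*√111 ≈ 7.0 + 21.071*I)
z = 1029
-3906/G(-19, 65) + z/x = -3906/63 + 1029/(7 + 2*I*√111) = -3906*1/63 + 1029/(7 + 2*I*√111) = -62 + 1029/(7 + 2*I*√111)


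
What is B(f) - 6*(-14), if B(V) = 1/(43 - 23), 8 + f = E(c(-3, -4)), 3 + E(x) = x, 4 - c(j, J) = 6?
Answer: 1681/20 ≈ 84.050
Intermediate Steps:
c(j, J) = -2 (c(j, J) = 4 - 1*6 = 4 - 6 = -2)
E(x) = -3 + x
f = -13 (f = -8 + (-3 - 2) = -8 - 5 = -13)
B(V) = 1/20
B(f) - 6*(-14) = 1/20 - 6*(-14) = 1/20 - 1*(-84) = 1/20 + 84 = 1681/20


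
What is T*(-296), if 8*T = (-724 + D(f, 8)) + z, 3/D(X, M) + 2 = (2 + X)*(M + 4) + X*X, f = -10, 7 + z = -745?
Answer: 109113/2 ≈ 54557.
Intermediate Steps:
z = -752 (z = -7 - 745 = -752)
D(X, M) = 3/(-2 + X**2 + (2 + X)*(4 + M)) (D(X, M) = 3/(-2 + ((2 + X)*(M + 4) + X*X)) = 3/(-2 + ((2 + X)*(4 + M) + X**2)) = 3/(-2 + (X**2 + (2 + X)*(4 + M))) = 3/(-2 + X**2 + (2 + X)*(4 + M)))
T = -2949/16 (T = ((-724 + 3/(6 + (-10)**2 + 2*8 + 4*(-10) + 8*(-10))) - 752)/8 = ((-724 + 3/(6 + 100 + 16 - 40 - 80)) - 752)/8 = ((-724 + 3/2) - 752)/8 = (-1445/2 - 752)/8 = (1/8)*(-2949/2) = -2949/16 ≈ -184.31)
T*(-296) = -2949/16*(-296) = 109113/2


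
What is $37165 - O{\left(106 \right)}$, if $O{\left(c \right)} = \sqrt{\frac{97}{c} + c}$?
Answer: $37165 - \frac{\sqrt{1201298}}{106} \approx 37155.0$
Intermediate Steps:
$O{\left(c \right)} = \sqrt{c + \frac{97}{c}}$
$37165 - O{\left(106 \right)} = 37165 - \sqrt{106 + \frac{97}{106}} = 37165 - \sqrt{\frac{11333}{106}} = 37165 - \frac{\sqrt{1201298}}{106}$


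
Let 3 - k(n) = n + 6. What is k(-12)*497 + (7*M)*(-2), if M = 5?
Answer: 4403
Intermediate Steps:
k(n) = -3 - n (k(n) = 3 - (n + 6) = 3 - (6 + n) = 3 + (-6 - n) = -3 - n)
k(-12)*497 + (7*M)*(-2) = (-3 - 1*(-12))*497 + (7*5)*(-2) = (-3 + 12)*497 + 35*(-2) = 9*497 - 70 = 4473 - 70 = 4403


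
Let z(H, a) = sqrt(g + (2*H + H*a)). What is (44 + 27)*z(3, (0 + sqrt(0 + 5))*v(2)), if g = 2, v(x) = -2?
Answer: 71*sqrt(8 - 6*sqrt(5)) ≈ 165.24*I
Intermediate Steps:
z(H, a) = sqrt(2 + 2*H + H*a) (z(H, a) = sqrt(2 + (2*H + H*a)) = sqrt(2 + 2*H + H*a))
(44 + 27)*z(3, (0 + sqrt(0 + 5))*v(2)) = (44 + 27)*sqrt(2 + 2*3 + 3*((0 + sqrt(0 + 5))*(-2))) = 71*sqrt(2 + 6 + 3*((0 + sqrt(5))*(-2))) = 71*sqrt(2 + 6 + 3*(sqrt(5)*(-2))) = 71*sqrt(2 + 6 + 3*(-2*sqrt(5))) = 71*sqrt(2 + 6 - 6*sqrt(5)) = 71*sqrt(8 - 6*sqrt(5))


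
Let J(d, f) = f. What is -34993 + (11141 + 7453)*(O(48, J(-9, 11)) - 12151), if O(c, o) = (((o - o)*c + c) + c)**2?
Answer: -54608383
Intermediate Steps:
O(c, o) = 4*c**2 (O(c, o) = ((0*c + c) + c)**2 = ((0 + c) + c)**2 = (c + c)**2 = (2*c)**2 = 4*c**2)
-34993 + (11141 + 7453)*(O(48, J(-9, 11)) - 12151) = -34993 + (11141 + 7453)*(4*48**2 - 12151) = -34993 + 18594*(4*2304 - 12151) = -34993 + 18594*(9216 - 12151) = -34993 + 18594*(-2935) = -34993 - 54573390 = -54608383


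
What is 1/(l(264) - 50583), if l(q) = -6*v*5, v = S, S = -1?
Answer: -1/50553 ≈ -1.9781e-5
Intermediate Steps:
v = -1
l(q) = 30 (l(q) = -6*(-1)*5 = 6*5 = 30)
1/(l(264) - 50583) = 1/(30 - 50583) = 1/(-50553) = -1/50553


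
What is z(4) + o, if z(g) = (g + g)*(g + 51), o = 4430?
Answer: 4870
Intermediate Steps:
z(g) = 2*g*(51 + g) (z(g) = (2*g)*(51 + g) = 2*g*(51 + g))
z(4) + o = 2*4*(51 + 4) + 4430 = 2*4*55 + 4430 = 440 + 4430 = 4870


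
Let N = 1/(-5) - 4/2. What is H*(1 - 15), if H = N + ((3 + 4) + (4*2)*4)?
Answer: -2576/5 ≈ -515.20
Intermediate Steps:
N = -11/5 (N = 1*(-⅕) - 4*½ = -⅕ - 2 = -11/5 ≈ -2.2000)
H = 184/5 (H = -11/5 + ((3 + 4) + (4*2)*4) = -11/5 + (7 + 8*4) = -11/5 + (7 + 32) = -11/5 + 39 = 184/5 ≈ 36.800)
H*(1 - 15) = 184*(1 - 15)/5 = (184/5)*(-14) = -2576/5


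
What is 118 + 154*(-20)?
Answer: -2962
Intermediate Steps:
118 + 154*(-20) = 118 - 3080 = -2962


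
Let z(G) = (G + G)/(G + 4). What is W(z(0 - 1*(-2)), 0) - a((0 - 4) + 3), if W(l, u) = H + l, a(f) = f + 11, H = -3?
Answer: -37/3 ≈ -12.333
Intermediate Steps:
a(f) = 11 + f
z(G) = 2*G/(4 + G) (z(G) = (2*G)/(4 + G) = 2*G/(4 + G))
W(l, u) = -3 + l
W(z(0 - 1*(-2)), 0) - a((0 - 4) + 3) = (-3 + 2*(0 - 1*(-2))/(4 + (0 - 1*(-2)))) - (11 + ((0 - 4) + 3)) = (-3 + 2*(0 + 2)/(4 + (0 + 2))) - (11 + (-4 + 3)) = (-3 + 2*2/(4 + 2)) - (11 - 1) = (-3 + 2*2/6) - 1*10 = (-3 + 2*2*(⅙)) - 10 = (-3 + ⅔) - 10 = -7/3 - 10 = -37/3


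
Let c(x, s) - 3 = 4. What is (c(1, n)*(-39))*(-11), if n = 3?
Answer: 3003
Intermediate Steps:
c(x, s) = 7 (c(x, s) = 3 + 4 = 7)
(c(1, n)*(-39))*(-11) = (7*(-39))*(-11) = -273*(-11) = 3003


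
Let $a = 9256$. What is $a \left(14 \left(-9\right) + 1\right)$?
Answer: $-1157000$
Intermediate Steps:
$a \left(14 \left(-9\right) + 1\right) = 9256 \left(14 \left(-9\right) + 1\right) = 9256 \left(-126 + 1\right) = 9256 \left(-125\right) = -1157000$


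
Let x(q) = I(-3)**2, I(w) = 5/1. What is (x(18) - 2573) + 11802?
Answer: 9254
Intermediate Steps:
I(w) = 5 (I(w) = 5*1 = 5)
x(q) = 25 (x(q) = 5**2 = 25)
(x(18) - 2573) + 11802 = (25 - 2573) + 11802 = -2548 + 11802 = 9254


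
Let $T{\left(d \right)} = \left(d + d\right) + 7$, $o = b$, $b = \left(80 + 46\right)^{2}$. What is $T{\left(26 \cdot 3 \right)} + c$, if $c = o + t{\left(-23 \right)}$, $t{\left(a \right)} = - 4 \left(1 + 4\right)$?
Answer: $16019$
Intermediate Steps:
$b = 15876$ ($b = 126^{2} = 15876$)
$t{\left(a \right)} = -20$ ($t{\left(a \right)} = \left(-4\right) 5 = -20$)
$o = 15876$
$T{\left(d \right)} = 7 + 2 d$ ($T{\left(d \right)} = 2 d + 7 = 7 + 2 d$)
$c = 15856$ ($c = 15876 - 20 = 15856$)
$T{\left(26 \cdot 3 \right)} + c = \left(7 + 2 \cdot 26 \cdot 3\right) + 15856 = \left(7 + 2 \cdot 78\right) + 15856 = \left(7 + 156\right) + 15856 = 163 + 15856 = 16019$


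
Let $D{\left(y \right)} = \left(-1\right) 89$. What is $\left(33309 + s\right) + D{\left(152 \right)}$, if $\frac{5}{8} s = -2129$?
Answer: $\frac{149068}{5} \approx 29814.0$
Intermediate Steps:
$s = - \frac{17032}{5}$ ($s = \frac{8}{5} \left(-2129\right) = - \frac{17032}{5} \approx -3406.4$)
$D{\left(y \right)} = -89$
$\left(33309 + s\right) + D{\left(152 \right)} = \left(33309 - \frac{17032}{5}\right) - 89 = \frac{149513}{5} - 89 = \frac{149068}{5}$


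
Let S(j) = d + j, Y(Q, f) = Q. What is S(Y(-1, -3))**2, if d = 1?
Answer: 0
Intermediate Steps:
S(j) = 1 + j
S(Y(-1, -3))**2 = (1 - 1)**2 = 0**2 = 0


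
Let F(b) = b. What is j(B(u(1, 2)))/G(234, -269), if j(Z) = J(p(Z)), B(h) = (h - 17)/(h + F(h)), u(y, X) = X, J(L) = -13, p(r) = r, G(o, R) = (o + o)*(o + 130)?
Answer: -1/13104 ≈ -7.6313e-5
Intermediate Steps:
G(o, R) = 2*o*(130 + o) (G(o, R) = (2*o)*(130 + o) = 2*o*(130 + o))
B(h) = (-17 + h)/(2*h) (B(h) = (h - 17)/(h + h) = (-17 + h)/((2*h)) = (-17 + h)*(1/(2*h)) = (-17 + h)/(2*h))
j(Z) = -13
j(B(u(1, 2)))/G(234, -269) = -13*1/(468*(130 + 234)) = -13/(2*234*364) = -13/170352 = -13*1/170352 = -1/13104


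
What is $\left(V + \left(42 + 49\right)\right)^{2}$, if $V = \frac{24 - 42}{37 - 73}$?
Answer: $\frac{33489}{4} \approx 8372.3$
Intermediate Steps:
$V = \frac{1}{2}$ ($V = - \frac{18}{37 - 73} = - \frac{18}{-36} = \left(-18\right) \left(- \frac{1}{36}\right) = \frac{1}{2} \approx 0.5$)
$\left(V + \left(42 + 49\right)\right)^{2} = \left(\frac{1}{2} + \left(42 + 49\right)\right)^{2} = \left(\frac{1}{2} + 91\right)^{2} = \left(\frac{183}{2}\right)^{2} = \frac{33489}{4}$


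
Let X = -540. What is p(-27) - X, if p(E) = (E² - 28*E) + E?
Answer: 1998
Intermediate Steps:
p(E) = E² - 27*E
p(-27) - X = -27*(-27 - 27) - 1*(-540) = -27*(-54) + 540 = 1458 + 540 = 1998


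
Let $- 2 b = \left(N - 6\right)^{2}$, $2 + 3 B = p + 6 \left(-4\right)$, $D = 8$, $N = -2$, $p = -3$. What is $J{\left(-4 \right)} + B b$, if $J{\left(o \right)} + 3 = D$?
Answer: $\frac{943}{3} \approx 314.33$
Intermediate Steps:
$J{\left(o \right)} = 5$ ($J{\left(o \right)} = -3 + 8 = 5$)
$B = - \frac{29}{3}$ ($B = - \frac{2}{3} + \frac{-3 + 6 \left(-4\right)}{3} = - \frac{2}{3} + \frac{-3 - 24}{3} = - \frac{2}{3} + \frac{1}{3} \left(-27\right) = - \frac{2}{3} - 9 = - \frac{29}{3} \approx -9.6667$)
$b = -32$ ($b = - \frac{\left(-2 - 6\right)^{2}}{2} = - \frac{\left(-8\right)^{2}}{2} = \left(- \frac{1}{2}\right) 64 = -32$)
$J{\left(-4 \right)} + B b = 5 - - \frac{928}{3} = 5 + \frac{928}{3} = \frac{943}{3}$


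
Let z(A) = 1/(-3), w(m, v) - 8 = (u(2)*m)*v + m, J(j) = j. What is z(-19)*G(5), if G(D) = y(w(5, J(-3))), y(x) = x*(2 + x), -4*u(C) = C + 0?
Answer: -615/4 ≈ -153.75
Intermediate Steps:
u(C) = -C/4 (u(C) = -(C + 0)/4 = -C/4)
w(m, v) = 8 + m - m*v/2 (w(m, v) = 8 + (((-1/4*2)*m)*v + m) = 8 + ((-m/2)*v + m) = 8 + (-m*v/2 + m) = 8 + (m - m*v/2) = 8 + m - m*v/2)
z(A) = -1/3
G(D) = 1845/4 (G(D) = (8 + 5 - 1/2*5*(-3))*(2 + (8 + 5 - 1/2*5*(-3))) = (8 + 5 + 15/2)*(2 + (8 + 5 + 15/2)) = 41*(2 + 41/2)/2 = (41/2)*(45/2) = 1845/4)
z(-19)*G(5) = -1/3*1845/4 = -615/4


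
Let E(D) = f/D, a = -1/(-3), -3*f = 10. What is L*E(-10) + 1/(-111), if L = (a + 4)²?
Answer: 6244/999 ≈ 6.2503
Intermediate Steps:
f = -10/3 (f = -⅓*10 = -10/3 ≈ -3.3333)
a = ⅓ (a = -1*(-⅓) = ⅓ ≈ 0.33333)
E(D) = -10/(3*D)
L = 169/9 (L = (⅓ + 4)² = (13/3)² = 169/9 ≈ 18.778)
L*E(-10) + 1/(-111) = 169*(-10/3/(-10))/9 + 1/(-111) = 169*(-10/3*(-⅒))/9 - 1/111 = (169/9)*(⅓) - 1/111 = 169/27 - 1/111 = 6244/999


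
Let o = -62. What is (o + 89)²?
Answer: 729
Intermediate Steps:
(o + 89)² = (-62 + 89)² = 27² = 729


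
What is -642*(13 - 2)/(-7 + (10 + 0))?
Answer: -2354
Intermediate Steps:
-642*(13 - 2)/(-7 + (10 + 0)) = -7062/(-7 + 10) = -7062/3 = -642*11/3 = -2354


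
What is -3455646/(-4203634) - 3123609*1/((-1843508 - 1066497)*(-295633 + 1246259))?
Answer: 4779728967368013543/5814311882665657210 ≈ 0.82206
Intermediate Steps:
-3455646/(-4203634) - 3123609*1/((-1843508 - 1066497)*(-295633 + 1246259)) = -3455646*(-1/4203634) - 3123609/(950626*(-2910005)) = 1727823/2101817 - 3123609/(-2766326413130) = 1727823/2101817 - 3123609*(-1/2766326413130) = 1727823/2101817 + 3123609/2766326413130 = 4779728967368013543/5814311882665657210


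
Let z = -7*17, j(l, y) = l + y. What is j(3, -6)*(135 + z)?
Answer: -48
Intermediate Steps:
z = -119
j(3, -6)*(135 + z) = (3 - 6)*(135 - 119) = -3*16 = -48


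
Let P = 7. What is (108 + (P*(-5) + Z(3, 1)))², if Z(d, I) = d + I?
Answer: 5929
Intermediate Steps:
Z(d, I) = I + d
(108 + (P*(-5) + Z(3, 1)))² = (108 + (7*(-5) + (1 + 3)))² = (108 + (-35 + 4))² = (108 - 31)² = 77² = 5929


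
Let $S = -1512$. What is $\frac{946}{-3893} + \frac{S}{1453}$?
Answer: $- \frac{7260754}{5656529} \approx -1.2836$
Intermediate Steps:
$\frac{946}{-3893} + \frac{S}{1453} = \frac{946}{-3893} - \frac{1512}{1453} = 946 \left(- \frac{1}{3893}\right) - \frac{1512}{1453} = - \frac{946}{3893} - \frac{1512}{1453} = - \frac{7260754}{5656529}$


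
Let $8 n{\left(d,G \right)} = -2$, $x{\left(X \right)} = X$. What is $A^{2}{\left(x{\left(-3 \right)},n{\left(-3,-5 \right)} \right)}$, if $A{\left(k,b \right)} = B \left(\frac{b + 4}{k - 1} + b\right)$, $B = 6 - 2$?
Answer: $\frac{361}{16} \approx 22.563$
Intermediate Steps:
$n{\left(d,G \right)} = - \frac{1}{4}$ ($n{\left(d,G \right)} = \frac{1}{8} \left(-2\right) = - \frac{1}{4}$)
$B = 4$
$A{\left(k,b \right)} = 4 b + \frac{4 \left(4 + b\right)}{-1 + k}$ ($A{\left(k,b \right)} = 4 \left(\frac{b + 4}{k - 1} + b\right) = 4 \left(\frac{4 + b}{-1 + k} + b\right) = 4 \left(b + \frac{4 + b}{-1 + k}\right) = 4 b + \frac{4 \left(4 + b\right)}{-1 + k}$)
$A^{2}{\left(x{\left(-3 \right)},n{\left(-3,-5 \right)} \right)} = \left(\frac{4 \left(4 - - \frac{3}{4}\right)}{-1 - 3}\right)^{2} = \left(\frac{4 \left(4 + \frac{3}{4}\right)}{-4}\right)^{2} = \left(4 \left(- \frac{1}{4}\right) \frac{19}{4}\right)^{2} = \left(- \frac{19}{4}\right)^{2} = \frac{361}{16}$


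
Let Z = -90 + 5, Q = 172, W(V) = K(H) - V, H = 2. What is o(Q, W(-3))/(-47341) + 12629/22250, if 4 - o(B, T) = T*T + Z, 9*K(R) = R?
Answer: 48285740609/85320317250 ≈ 0.56594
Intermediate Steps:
K(R) = R/9
W(V) = 2/9 - V (W(V) = (1/9)*2 - V = 2/9 - V)
Z = -85
o(B, T) = 89 - T**2 (o(B, T) = 4 - (T*T - 85) = 4 - (T**2 - 85) = 4 - (-85 + T**2) = 4 + (85 - T**2) = 89 - T**2)
o(Q, W(-3))/(-47341) + 12629/22250 = (89 - (2/9 - 1*(-3))**2)/(-47341) + 12629/22250 = (89 - (2/9 + 3)**2)*(-1/47341) + 12629*(1/22250) = (89 - (29/9)**2)*(-1/47341) + 12629/22250 = (89 - 1*841/81)*(-1/47341) + 12629/22250 = (89 - 841/81)*(-1/47341) + 12629/22250 = (6368/81)*(-1/47341) + 12629/22250 = -6368/3834621 + 12629/22250 = 48285740609/85320317250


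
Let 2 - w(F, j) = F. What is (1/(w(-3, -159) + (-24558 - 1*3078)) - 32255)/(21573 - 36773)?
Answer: 445618953/209995600 ≈ 2.1220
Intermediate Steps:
w(F, j) = 2 - F
(1/(w(-3, -159) + (-24558 - 1*3078)) - 32255)/(21573 - 36773) = (1/((2 - 1*(-3)) + (-24558 - 1*3078)) - 32255)/(21573 - 36773) = (1/((2 + 3) + (-24558 - 3078)) - 32255)/(-15200) = (1/(5 - 27636) - 32255)*(-1/15200) = (1/(-27631) - 32255)*(-1/15200) = (-1/27631 - 32255)*(-1/15200) = -891237906/27631*(-1/15200) = 445618953/209995600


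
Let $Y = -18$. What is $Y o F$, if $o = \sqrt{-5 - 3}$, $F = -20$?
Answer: $720 i \sqrt{2} \approx 1018.2 i$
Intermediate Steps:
$o = 2 i \sqrt{2}$ ($o = \sqrt{-8} = 2 i \sqrt{2} \approx 2.8284 i$)
$Y o F = - 18 \cdot 2 i \sqrt{2} \left(-20\right) = - 36 i \sqrt{2} \left(-20\right) = 720 i \sqrt{2}$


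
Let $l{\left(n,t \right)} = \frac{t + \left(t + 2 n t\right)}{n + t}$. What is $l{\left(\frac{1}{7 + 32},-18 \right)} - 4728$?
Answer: $- \frac{3312888}{701} \approx -4725.9$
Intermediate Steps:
$l{\left(n,t \right)} = \frac{2 t + 2 n t}{n + t}$ ($l{\left(n,t \right)} = \frac{t + \left(t + 2 n t\right)}{n + t} = \frac{2 t + 2 n t}{n + t}$)
$l{\left(\frac{1}{7 + 32},-18 \right)} - 4728 = 2 \left(-18\right) \frac{1}{\frac{1}{7 + 32} - 18} \left(1 + \frac{1}{7 + 32}\right) - 4728 = 2 \left(-18\right) \frac{1}{\frac{1}{39} - 18} \left(1 + \frac{1}{39}\right) - 4728 = 2 \left(-18\right) \frac{1}{- \frac{701}{39}} \cdot \frac{40}{39} - 4728 = 2 \left(-18\right) \left(- \frac{39}{701}\right) \frac{40}{39} - 4728 = \frac{1440}{701} - 4728 = - \frac{3312888}{701}$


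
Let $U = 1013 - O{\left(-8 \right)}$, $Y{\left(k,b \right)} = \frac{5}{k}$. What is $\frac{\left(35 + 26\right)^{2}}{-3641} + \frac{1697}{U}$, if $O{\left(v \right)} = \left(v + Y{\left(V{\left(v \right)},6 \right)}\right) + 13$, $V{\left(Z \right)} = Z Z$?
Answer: $\frac{155411181}{234869987} \approx 0.66169$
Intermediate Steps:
$V{\left(Z \right)} = Z^{2}$
$O{\left(v \right)} = 13 + v + \frac{5}{v^{2}}$ ($O{\left(v \right)} = \left(v + \frac{5}{v^{2}}\right) + 13 = 13 + v + \frac{5}{v^{2}}$)
$U = \frac{64507}{64}$ ($U = 1013 - \left(13 - 8 + \frac{5}{64}\right) = 1013 - \frac{325}{64} = \frac{64507}{64} \approx 1007.9$)
$\frac{\left(35 + 26\right)^{2}}{-3641} + \frac{1697}{U} = \frac{\left(35 + 26\right)^{2}}{-3641} + \frac{1697}{\frac{64507}{64}} = 61^{2} \left(- \frac{1}{3641}\right) + 1697 \cdot \frac{64}{64507} = 3721 \left(- \frac{1}{3641}\right) + \frac{108608}{64507} = - \frac{3721}{3641} + \frac{108608}{64507} = \frac{155411181}{234869987}$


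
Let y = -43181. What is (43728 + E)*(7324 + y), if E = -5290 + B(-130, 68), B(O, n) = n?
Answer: -1380709642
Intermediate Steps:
E = -5222 (E = -5290 + 68 = -5222)
(43728 + E)*(7324 + y) = (43728 - 5222)*(7324 - 43181) = 38506*(-35857) = -1380709642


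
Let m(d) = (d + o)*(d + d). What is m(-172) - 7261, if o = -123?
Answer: 94219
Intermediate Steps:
m(d) = 2*d*(-123 + d) (m(d) = (d - 123)*(d + d) = (-123 + d)*(2*d) = 2*d*(-123 + d))
m(-172) - 7261 = 2*(-172)*(-123 - 172) - 7261 = 2*(-172)*(-295) - 7261 = 101480 - 7261 = 94219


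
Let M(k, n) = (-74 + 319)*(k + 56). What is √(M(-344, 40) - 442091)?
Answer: I*√512651 ≈ 716.0*I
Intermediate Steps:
M(k, n) = 13720 + 245*k (M(k, n) = 245*(56 + k) = 13720 + 245*k)
√(M(-344, 40) - 442091) = √((13720 + 245*(-344)) - 442091) = √((13720 - 84280) - 442091) = √(-70560 - 442091) = √(-512651) = I*√512651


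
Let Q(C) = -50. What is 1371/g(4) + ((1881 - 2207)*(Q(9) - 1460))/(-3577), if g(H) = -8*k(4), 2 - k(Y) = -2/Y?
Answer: -14749267/71540 ≈ -206.17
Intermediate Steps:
k(Y) = 2 + 2/Y (k(Y) = 2 - (-2)/Y = 2 + 2/Y)
g(H) = -20 (g(H) = -8*(2 + 2/4) = -8*(2 + 2*(1/4)) = -8*(2 + 1/2) = -8*5/2 = -20)
1371/g(4) + ((1881 - 2207)*(Q(9) - 1460))/(-3577) = 1371/(-20) + ((1881 - 2207)*(-50 - 1460))/(-3577) = 1371*(-1/20) - 326*(-1510)*(-1/3577) = -1371/20 + 492260*(-1/3577) = -1371/20 - 492260/3577 = -14749267/71540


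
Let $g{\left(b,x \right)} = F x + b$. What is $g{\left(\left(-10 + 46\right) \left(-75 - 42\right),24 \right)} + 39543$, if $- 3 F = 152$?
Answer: $34115$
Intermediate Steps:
$F = - \frac{152}{3}$ ($F = \left(- \frac{1}{3}\right) 152 = - \frac{152}{3} \approx -50.667$)
$g{\left(b,x \right)} = b - \frac{152 x}{3}$ ($g{\left(b,x \right)} = - \frac{152 x}{3} + b = b - \frac{152 x}{3}$)
$g{\left(\left(-10 + 46\right) \left(-75 - 42\right),24 \right)} + 39543 = \left(\left(-10 + 46\right) \left(-75 - 42\right) - 1216\right) + 39543 = \left(36 \left(-117\right) - 1216\right) + 39543 = \left(-4212 - 1216\right) + 39543 = -5428 + 39543 = 34115$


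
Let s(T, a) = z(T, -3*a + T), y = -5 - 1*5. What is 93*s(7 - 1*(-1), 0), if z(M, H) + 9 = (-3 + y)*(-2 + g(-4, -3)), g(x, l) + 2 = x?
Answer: 8835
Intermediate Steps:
y = -10 (y = -5 - 5 = -10)
g(x, l) = -2 + x
z(M, H) = 95 (z(M, H) = -9 + (-3 - 10)*(-2 + (-2 - 4)) = -9 - 13*(-2 - 6) = -9 - 13*(-8) = -9 + 104 = 95)
s(T, a) = 95
93*s(7 - 1*(-1), 0) = 93*95 = 8835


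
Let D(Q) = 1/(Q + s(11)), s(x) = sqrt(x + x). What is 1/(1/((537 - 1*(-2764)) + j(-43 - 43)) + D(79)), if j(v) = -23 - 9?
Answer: 432276215/5604541 + 10686361*sqrt(22)/11209082 ≈ 81.601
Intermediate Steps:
j(v) = -32
s(x) = sqrt(2)*sqrt(x) (s(x) = sqrt(2*x) = sqrt(2)*sqrt(x))
D(Q) = 1/(Q + sqrt(22)) (D(Q) = 1/(Q + sqrt(2)*sqrt(11)) = 1/(Q + sqrt(22)))
1/(1/((537 - 1*(-2764)) + j(-43 - 43)) + D(79)) = 1/(1/((537 - 1*(-2764)) - 32) + 1/(79 + sqrt(22))) = 1/(1/((537 + 2764) - 32) + 1/(79 + sqrt(22))) = 1/(1/(3301 - 32) + 1/(79 + sqrt(22))) = 1/(1/3269 + 1/(79 + sqrt(22)))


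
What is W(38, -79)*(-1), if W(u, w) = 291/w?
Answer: 291/79 ≈ 3.6835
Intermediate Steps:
W(38, -79)*(-1) = (291/(-79))*(-1) = (291*(-1/79))*(-1) = -291/79*(-1) = 291/79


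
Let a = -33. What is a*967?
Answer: -31911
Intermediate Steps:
a*967 = -33*967 = -31911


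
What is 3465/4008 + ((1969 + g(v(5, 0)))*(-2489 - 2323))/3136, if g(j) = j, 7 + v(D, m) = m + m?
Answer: -98513643/32732 ≈ -3009.7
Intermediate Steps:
v(D, m) = -7 + 2*m (v(D, m) = -7 + (m + m) = -7 + 2*m)
3465/4008 + ((1969 + g(v(5, 0)))*(-2489 - 2323))/3136 = 3465/4008 + ((1969 + (-7 + 2*0))*(-2489 - 2323))/3136 = 3465*(1/4008) + ((1969 + (-7 + 0))*(-4812))*(1/3136) = 1155/1336 + ((1969 - 7)*(-4812))*(1/3136) = 1155/1336 + (1962*(-4812))*(1/3136) = 1155/1336 - 9441144*1/3136 = 1155/1336 - 1180143/392 = -98513643/32732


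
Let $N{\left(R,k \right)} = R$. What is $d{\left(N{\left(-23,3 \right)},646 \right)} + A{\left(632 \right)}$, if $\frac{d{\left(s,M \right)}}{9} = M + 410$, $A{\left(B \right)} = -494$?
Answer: $9010$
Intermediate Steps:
$d{\left(s,M \right)} = 3690 + 9 M$ ($d{\left(s,M \right)} = 9 \left(M + 410\right) = 9 \left(410 + M\right) = 3690 + 9 M$)
$d{\left(N{\left(-23,3 \right)},646 \right)} + A{\left(632 \right)} = \left(3690 + 9 \cdot 646\right) - 494 = \left(3690 + 5814\right) - 494 = 9504 - 494 = 9010$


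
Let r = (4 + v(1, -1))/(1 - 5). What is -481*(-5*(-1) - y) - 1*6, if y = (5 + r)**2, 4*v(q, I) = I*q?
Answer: 1415009/256 ≈ 5527.4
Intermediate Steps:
v(q, I) = I*q/4 (v(q, I) = (I*q)/4 = I*q/4)
r = -15/16 (r = (4 + (1/4)*(-1)*1)/(1 - 5) = (4 - 1/4)/(-4) = (15/4)*(-1/4) = -15/16 ≈ -0.93750)
y = 4225/256 (y = (5 - 15/16)**2 = (65/16)**2 = 4225/256 ≈ 16.504)
-481*(-5*(-1) - y) - 1*6 = -481*(-5*(-1) - 1*4225/256) - 1*6 = -481*(5 - 4225/256) - 6 = -481*(-2945/256) - 6 = 1416545/256 - 6 = 1415009/256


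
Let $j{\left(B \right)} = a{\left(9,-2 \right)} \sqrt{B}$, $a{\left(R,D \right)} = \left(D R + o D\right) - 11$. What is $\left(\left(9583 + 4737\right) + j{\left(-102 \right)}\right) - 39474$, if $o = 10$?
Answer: $-25154 - 49 i \sqrt{102} \approx -25154.0 - 494.88 i$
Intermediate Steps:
$a{\left(R,D \right)} = -11 + 10 D + D R$ ($a{\left(R,D \right)} = \left(D R + 10 D\right) - 11 = \left(10 D + D R\right) - 11 = -11 + 10 D + D R$)
$j{\left(B \right)} = - 49 \sqrt{B}$ ($j{\left(B \right)} = \left(-11 + 10 \left(-2\right) - 18\right) \sqrt{B} = \left(-11 - 20 - 18\right) \sqrt{B} = - 49 \sqrt{B}$)
$\left(\left(9583 + 4737\right) + j{\left(-102 \right)}\right) - 39474 = \left(\left(9583 + 4737\right) - 49 \sqrt{-102}\right) - 39474 = \left(14320 - 49 i \sqrt{102}\right) - 39474 = -25154 - 49 i \sqrt{102}$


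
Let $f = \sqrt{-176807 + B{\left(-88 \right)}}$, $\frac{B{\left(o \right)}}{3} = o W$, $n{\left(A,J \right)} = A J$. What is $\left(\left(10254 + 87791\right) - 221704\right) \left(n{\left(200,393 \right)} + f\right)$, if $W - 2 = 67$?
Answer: $-9719597400 - 123659 i \sqrt{195023} \approx -9.7196 \cdot 10^{9} - 5.461 \cdot 10^{7} i$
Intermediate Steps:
$W = 69$ ($W = 2 + 67 = 69$)
$B{\left(o \right)} = 207 o$ ($B{\left(o \right)} = 3 o 69 = 3 \cdot 69 o = 207 o$)
$f = i \sqrt{195023}$ ($f = \sqrt{-176807 + 207 \left(-88\right)} = \sqrt{-176807 - 18216} = \sqrt{-195023} = i \sqrt{195023} \approx 441.61 i$)
$\left(\left(10254 + 87791\right) - 221704\right) \left(n{\left(200,393 \right)} + f\right) = \left(\left(10254 + 87791\right) - 221704\right) \left(200 \cdot 393 + i \sqrt{195023}\right) = \left(98045 - 221704\right) \left(78600 + i \sqrt{195023}\right) = - 123659 \left(78600 + i \sqrt{195023}\right) = -9719597400 - 123659 i \sqrt{195023}$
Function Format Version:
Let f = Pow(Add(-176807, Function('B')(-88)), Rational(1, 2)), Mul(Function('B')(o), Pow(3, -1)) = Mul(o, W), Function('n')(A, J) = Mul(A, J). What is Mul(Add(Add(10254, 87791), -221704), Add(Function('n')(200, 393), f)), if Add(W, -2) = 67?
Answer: Add(-9719597400, Mul(-123659, I, Pow(195023, Rational(1, 2)))) ≈ Add(-9.7196e+9, Mul(-5.4610e+7, I))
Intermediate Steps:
W = 69 (W = Add(2, 67) = 69)
Function('B')(o) = Mul(207, o) (Function('B')(o) = Mul(3, Mul(o, 69)) = Mul(3, Mul(69, o)) = Mul(207, o))
f = Mul(I, Pow(195023, Rational(1, 2))) (f = Pow(Add(-176807, Mul(207, -88)), Rational(1, 2)) = Pow(Add(-176807, -18216), Rational(1, 2)) = Pow(-195023, Rational(1, 2)) = Mul(I, Pow(195023, Rational(1, 2))) ≈ Mul(441.61, I))
Mul(Add(Add(10254, 87791), -221704), Add(Function('n')(200, 393), f)) = Mul(Add(Add(10254, 87791), -221704), Add(Mul(200, 393), Mul(I, Pow(195023, Rational(1, 2))))) = Mul(Add(98045, -221704), Add(78600, Mul(I, Pow(195023, Rational(1, 2))))) = Mul(-123659, Add(78600, Mul(I, Pow(195023, Rational(1, 2))))) = Add(-9719597400, Mul(-123659, I, Pow(195023, Rational(1, 2))))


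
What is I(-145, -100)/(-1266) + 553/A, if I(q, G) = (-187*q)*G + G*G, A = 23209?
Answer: 10449968933/4897099 ≈ 2133.9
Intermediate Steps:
I(q, G) = G² - 187*G*q (I(q, G) = -187*G*q + G² = G² - 187*G*q)
I(-145, -100)/(-1266) + 553/A = -100*(-100 - 187*(-145))/(-1266) + 553/23209 = -100*(-100 + 27115)*(-1/1266) + 553*(1/23209) = -100*27015*(-1/1266) + 553/23209 = -2701500*(-1/1266) + 553/23209 = 450250/211 + 553/23209 = 10449968933/4897099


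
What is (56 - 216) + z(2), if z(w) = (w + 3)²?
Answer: -135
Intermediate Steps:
z(w) = (3 + w)²
(56 - 216) + z(2) = (56 - 216) + (3 + 2)² = -160 + 5² = -160 + 25 = -135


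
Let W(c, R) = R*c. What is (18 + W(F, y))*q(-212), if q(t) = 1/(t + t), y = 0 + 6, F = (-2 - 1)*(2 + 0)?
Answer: 9/212 ≈ 0.042453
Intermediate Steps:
F = -6 (F = -3*2 = -6)
y = 6
q(t) = 1/(2*t)
(18 + W(F, y))*q(-212) = (18 + 6*(-6))*((½)/(-212)) = (18 - 36)*((½)*(-1/212)) = -18*(-1/424) = 9/212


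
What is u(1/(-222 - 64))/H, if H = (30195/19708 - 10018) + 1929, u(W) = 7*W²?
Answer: -2653/250717036141 ≈ -1.0582e-8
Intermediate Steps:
H = -159387817/19708 (H = (30195*(1/19708) - 10018) + 1929 = (30195/19708 - 10018) + 1929 = -197404549/19708 + 1929 = -159387817/19708 ≈ -8087.5)
u(1/(-222 - 64))/H = (7*(1/(-222 - 64))²)/(-159387817/19708) = (7*(1/(-286))²)*(-19708/159387817) = (7*(-1/286)²)*(-19708/159387817) = (7*(1/81796))*(-19708/159387817) = (7/81796)*(-19708/159387817) = -2653/250717036141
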